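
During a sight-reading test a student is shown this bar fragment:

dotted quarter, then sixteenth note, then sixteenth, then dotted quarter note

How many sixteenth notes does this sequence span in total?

14

In sixteenth notes: dotted quarter = 6; sixteenth note = 1; sixteenth = 1; dotted quarter note = 6.
Adding: 6 + 1 + 1 + 6 = 14 sixteenth notes.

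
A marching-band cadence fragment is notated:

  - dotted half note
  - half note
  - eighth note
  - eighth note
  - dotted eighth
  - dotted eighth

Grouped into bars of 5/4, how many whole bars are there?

One bar of 5/4 = 20 sixteenth notes.
Express everything in sixteenth notes: dotted half note = 12; half note = 8; eighth note = 2; eighth note = 2; dotted eighth = 3; dotted eighth = 3.
Adding: 12 + 8 + 2 + 2 + 3 + 3 = 30.
30 ÷ 20 = 1 complete bar with 10 left over.

1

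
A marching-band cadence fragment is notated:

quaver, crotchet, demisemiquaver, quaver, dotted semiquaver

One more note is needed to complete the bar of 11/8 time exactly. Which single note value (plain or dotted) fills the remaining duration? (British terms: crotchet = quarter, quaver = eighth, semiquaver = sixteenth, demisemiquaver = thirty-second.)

dotted half note

The bar of 11/8 = 44 thirty-second notes.
Express everything in thirty-second notes: quaver = 4; crotchet = 8; demisemiquaver = 1; quaver = 4; dotted semiquaver = 3.
Total: 4 + 8 + 1 + 4 + 3 = 20.
Remaining: 44 − 20 = 24 thirty-second notes, which is a dotted half note.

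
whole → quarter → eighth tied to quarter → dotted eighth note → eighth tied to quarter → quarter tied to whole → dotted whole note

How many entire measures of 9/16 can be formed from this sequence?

8

One bar of 9/16 = 9 sixteenth notes.
Express everything in sixteenth notes: whole = 16; quarter = 4; eighth tied to quarter (eighth + quarter) = 6; dotted eighth note = 3; eighth tied to quarter (eighth + quarter) = 6; quarter tied to whole (quarter + whole) = 20; dotted whole note = 24.
Altogether 16 + 4 + 6 + 3 + 6 + 20 + 24 = 79.
79 ÷ 9 = 8 complete bars with 7 left over.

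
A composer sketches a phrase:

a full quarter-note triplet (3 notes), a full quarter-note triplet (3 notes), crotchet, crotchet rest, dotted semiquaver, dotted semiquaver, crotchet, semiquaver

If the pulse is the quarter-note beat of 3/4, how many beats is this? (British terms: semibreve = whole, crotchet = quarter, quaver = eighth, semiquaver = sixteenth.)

8

One quarter-note beat = 8 thirty-second notes.
Convert each value to thirty-second notes: a full quarter-note triplet (3 notes) (three triplet quarters span one half) = 16; a full quarter-note triplet (3 notes) (three triplet quarters span one half) = 16; crotchet = 8; crotchet rest = 8; dotted semiquaver = 3; dotted semiquaver = 3; crotchet = 8; semiquaver = 2.
Total: 16 + 16 + 8 + 8 + 3 + 3 + 8 + 2 = 64.
64 ÷ 8 = 8 beats.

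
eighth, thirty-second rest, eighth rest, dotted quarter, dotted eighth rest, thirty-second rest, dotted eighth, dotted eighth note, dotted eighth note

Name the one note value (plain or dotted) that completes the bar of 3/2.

The bar of 3/2 = 48 thirty-second notes.
Convert each value to thirty-second notes: eighth = 4; thirty-second rest = 1; eighth rest = 4; dotted quarter = 12; dotted eighth rest = 6; thirty-second rest = 1; dotted eighth = 6; dotted eighth note = 6; dotted eighth note = 6.
Altogether 4 + 1 + 4 + 12 + 6 + 1 + 6 + 6 + 6 = 46.
Remaining: 48 − 46 = 2 thirty-second notes, which is a sixteenth note.

sixteenth note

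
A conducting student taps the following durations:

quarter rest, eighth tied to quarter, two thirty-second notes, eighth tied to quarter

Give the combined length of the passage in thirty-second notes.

Express everything in thirty-second notes: quarter rest = 8; eighth tied to quarter (eighth + quarter) = 12; thirty-second note = 1; thirty-second note = 1; eighth tied to quarter (eighth + quarter) = 12.
Sum: 8 + 12 + 1 + 1 + 12 = 34 thirty-second notes.

34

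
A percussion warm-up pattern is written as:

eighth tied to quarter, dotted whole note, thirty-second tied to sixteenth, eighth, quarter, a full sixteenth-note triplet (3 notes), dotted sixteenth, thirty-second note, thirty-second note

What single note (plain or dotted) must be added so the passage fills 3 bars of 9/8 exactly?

dotted half note

3 bars of 9/8 = 108 thirty-second notes.
Working in thirty-second notes: eighth tied to quarter (eighth + quarter) = 12; dotted whole note = 48; thirty-second tied to sixteenth (thirty-second + sixteenth) = 3; eighth = 4; quarter = 8; a full sixteenth-note triplet (3 notes) (three triplet sixteenths span one eighth) = 4; dotted sixteenth = 3; thirty-second note = 1; thirty-second note = 1.
Total: 12 + 48 + 3 + 4 + 8 + 4 + 3 + 1 + 1 = 84.
Remaining: 108 − 84 = 24 thirty-second notes, which is a dotted half note.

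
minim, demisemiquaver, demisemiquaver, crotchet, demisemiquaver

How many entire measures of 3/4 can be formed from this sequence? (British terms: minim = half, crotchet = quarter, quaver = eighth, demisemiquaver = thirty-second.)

1

One bar of 3/4 = 24 thirty-second notes.
Each duration in thirty-second notes: minim = 16; demisemiquaver = 1; demisemiquaver = 1; crotchet = 8; demisemiquaver = 1.
Total: 16 + 1 + 1 + 8 + 1 = 27.
27 ÷ 24 = 1 complete bar with 3 left over.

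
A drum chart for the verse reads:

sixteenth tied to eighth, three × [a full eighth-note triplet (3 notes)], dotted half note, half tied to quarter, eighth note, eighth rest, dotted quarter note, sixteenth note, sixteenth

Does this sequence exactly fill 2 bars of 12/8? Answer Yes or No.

One bar of 12/8 = 24 sixteenth notes, so 2 bars = 48.
Convert each value to sixteenth notes: sixteenth tied to eighth (sixteenth + eighth) = 3; a full eighth-note triplet (3 notes) (three triplet eighths span one quarter) = 4; a full eighth-note triplet (3 notes) (three triplet eighths span one quarter) = 4; a full eighth-note triplet (3 notes) (three triplet eighths span one quarter) = 4; dotted half note = 12; half tied to quarter (half + quarter) = 12; eighth note = 2; eighth rest = 2; dotted quarter note = 6; sixteenth note = 1; sixteenth = 1.
Adding: 3 + 4 + 4 + 4 + 12 + 12 + 2 + 2 + 6 + 1 + 1 = 51.
51 exceeds 48, so the answer is No.

No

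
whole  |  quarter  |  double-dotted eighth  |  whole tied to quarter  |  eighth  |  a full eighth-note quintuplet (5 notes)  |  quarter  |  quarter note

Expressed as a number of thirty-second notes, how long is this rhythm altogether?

Express everything in thirty-second notes: whole = 32; quarter = 8; double-dotted eighth = 7; whole tied to quarter (whole + quarter) = 40; eighth = 4; a full eighth-note quintuplet (5 notes) (five quintuplet eighths span one half) = 16; quarter = 8; quarter note = 8.
Adding: 32 + 8 + 7 + 40 + 4 + 16 + 8 + 8 = 123 thirty-second notes.

123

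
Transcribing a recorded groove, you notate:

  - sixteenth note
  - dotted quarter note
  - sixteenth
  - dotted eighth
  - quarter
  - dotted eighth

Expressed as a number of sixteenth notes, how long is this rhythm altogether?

Convert each value to sixteenth notes: sixteenth note = 1; dotted quarter note = 6; sixteenth = 1; dotted eighth = 3; quarter = 4; dotted eighth = 3.
Adding: 1 + 6 + 1 + 3 + 4 + 3 = 18 sixteenth notes.

18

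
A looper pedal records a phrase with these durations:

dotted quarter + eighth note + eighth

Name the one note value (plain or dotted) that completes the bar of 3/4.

The bar of 3/4 = 6 eighth notes.
Working in eighth notes: dotted quarter = 3; eighth note = 1; eighth = 1.
Altogether 3 + 1 + 1 = 5.
Remaining: 6 − 5 = 1 eighth note, which is a eighth note.

eighth note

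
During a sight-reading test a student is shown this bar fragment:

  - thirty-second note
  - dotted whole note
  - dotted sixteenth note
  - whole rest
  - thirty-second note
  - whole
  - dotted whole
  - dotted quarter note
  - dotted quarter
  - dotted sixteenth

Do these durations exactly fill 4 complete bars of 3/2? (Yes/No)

Yes

One bar of 3/2 = 48 thirty-second notes, so 4 bars = 192.
In thirty-second notes: thirty-second note = 1; dotted whole note = 48; dotted sixteenth note = 3; whole rest = 32; thirty-second note = 1; whole = 32; dotted whole = 48; dotted quarter note = 12; dotted quarter = 12; dotted sixteenth = 3.
Adding: 1 + 48 + 3 + 32 + 1 + 32 + 48 + 12 + 12 + 3 = 192.
192 equals 192, so the answer is Yes.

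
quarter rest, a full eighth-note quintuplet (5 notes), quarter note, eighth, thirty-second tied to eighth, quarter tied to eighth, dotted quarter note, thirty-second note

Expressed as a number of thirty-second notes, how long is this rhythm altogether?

Express everything in thirty-second notes: quarter rest = 8; a full eighth-note quintuplet (5 notes) (five quintuplet eighths span one half) = 16; quarter note = 8; eighth = 4; thirty-second tied to eighth (thirty-second + eighth) = 5; quarter tied to eighth (quarter + eighth) = 12; dotted quarter note = 12; thirty-second note = 1.
Total: 8 + 16 + 8 + 4 + 5 + 12 + 12 + 1 = 66 thirty-second notes.

66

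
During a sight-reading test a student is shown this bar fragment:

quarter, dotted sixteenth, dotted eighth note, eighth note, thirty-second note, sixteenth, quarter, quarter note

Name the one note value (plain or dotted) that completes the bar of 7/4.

The bar of 7/4 = 56 thirty-second notes.
Express everything in thirty-second notes: quarter = 8; dotted sixteenth = 3; dotted eighth note = 6; eighth note = 4; thirty-second note = 1; sixteenth = 2; quarter = 8; quarter note = 8.
Total: 8 + 3 + 6 + 4 + 1 + 2 + 8 + 8 = 40.
Remaining: 56 − 40 = 16 thirty-second notes, which is a half note.

half note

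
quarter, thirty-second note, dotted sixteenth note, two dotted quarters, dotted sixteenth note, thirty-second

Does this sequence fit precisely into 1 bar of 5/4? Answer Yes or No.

One bar of 5/4 = 40 thirty-second notes.
Working in thirty-second notes: quarter = 8; thirty-second note = 1; dotted sixteenth note = 3; dotted quarter = 12; dotted quarter = 12; dotted sixteenth note = 3; thirty-second = 1.
Sum: 8 + 1 + 3 + 12 + 12 + 3 + 1 = 40.
40 equals 40, so the answer is Yes.

Yes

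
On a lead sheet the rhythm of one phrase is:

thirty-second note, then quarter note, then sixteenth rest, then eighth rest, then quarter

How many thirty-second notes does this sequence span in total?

23

Working in thirty-second notes: thirty-second note = 1; quarter note = 8; sixteenth rest = 2; eighth rest = 4; quarter = 8.
Adding: 1 + 8 + 2 + 4 + 8 = 23 thirty-second notes.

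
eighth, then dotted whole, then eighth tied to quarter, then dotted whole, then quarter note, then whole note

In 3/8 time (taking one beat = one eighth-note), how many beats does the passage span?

38

One eighth-note beat = 2 sixteenth notes.
Each duration in sixteenth notes: eighth = 2; dotted whole = 24; eighth tied to quarter (eighth + quarter) = 6; dotted whole = 24; quarter note = 4; whole note = 16.
Adding: 2 + 24 + 6 + 24 + 4 + 16 = 76.
76 ÷ 2 = 38 beats.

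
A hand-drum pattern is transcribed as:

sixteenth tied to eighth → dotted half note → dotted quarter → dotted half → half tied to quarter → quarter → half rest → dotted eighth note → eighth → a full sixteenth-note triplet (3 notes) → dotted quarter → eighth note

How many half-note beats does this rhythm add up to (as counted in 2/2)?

One half-note beat = 8 sixteenth notes.
Convert each value to sixteenth notes: sixteenth tied to eighth (sixteenth + eighth) = 3; dotted half note = 12; dotted quarter = 6; dotted half = 12; half tied to quarter (half + quarter) = 12; quarter = 4; half rest = 8; dotted eighth note = 3; eighth = 2; a full sixteenth-note triplet (3 notes) (three triplet sixteenths span one eighth) = 2; dotted quarter = 6; eighth note = 2.
Sum: 3 + 12 + 6 + 12 + 12 + 4 + 8 + 3 + 2 + 2 + 6 + 2 = 72.
72 ÷ 8 = 9 beats.

9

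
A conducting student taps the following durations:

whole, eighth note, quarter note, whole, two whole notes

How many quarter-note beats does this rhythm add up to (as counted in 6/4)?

One quarter-note beat = 2 eighth notes.
Each duration in eighth notes: whole = 8; eighth note = 1; quarter note = 2; whole = 8; whole note = 8; whole note = 8.
Sum: 8 + 1 + 2 + 8 + 8 + 8 = 35.
35 ÷ 2 = 17.5 beats.

17.5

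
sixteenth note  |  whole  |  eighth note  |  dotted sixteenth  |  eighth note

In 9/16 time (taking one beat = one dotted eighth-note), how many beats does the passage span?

7.5

One dotted eighth-note beat = 6 thirty-second notes.
Working in thirty-second notes: sixteenth note = 2; whole = 32; eighth note = 4; dotted sixteenth = 3; eighth note = 4.
Altogether 2 + 32 + 4 + 3 + 4 = 45.
45 ÷ 6 = 7.5 beats.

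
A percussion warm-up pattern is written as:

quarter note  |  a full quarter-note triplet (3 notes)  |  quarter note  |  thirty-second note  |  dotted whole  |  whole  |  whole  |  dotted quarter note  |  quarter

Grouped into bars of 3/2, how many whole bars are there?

One bar of 3/2 = 48 thirty-second notes.
Convert each value to thirty-second notes: quarter note = 8; a full quarter-note triplet (3 notes) (three triplet quarters span one half) = 16; quarter note = 8; thirty-second note = 1; dotted whole = 48; whole = 32; whole = 32; dotted quarter note = 12; quarter = 8.
Adding: 8 + 16 + 8 + 1 + 48 + 32 + 32 + 12 + 8 = 165.
165 ÷ 48 = 3 complete bars with 21 left over.

3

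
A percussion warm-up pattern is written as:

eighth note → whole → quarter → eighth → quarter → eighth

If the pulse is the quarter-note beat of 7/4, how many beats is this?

One quarter-note beat = 2 eighth notes.
Express everything in eighth notes: eighth note = 1; whole = 8; quarter = 2; eighth = 1; quarter = 2; eighth = 1.
Total: 1 + 8 + 2 + 1 + 2 + 1 = 15.
15 ÷ 2 = 7.5 beats.

7.5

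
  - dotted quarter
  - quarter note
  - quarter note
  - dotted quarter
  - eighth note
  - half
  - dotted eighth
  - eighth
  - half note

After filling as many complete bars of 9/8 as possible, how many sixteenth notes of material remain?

One bar of 9/8 = 18 sixteenth notes.
In sixteenth notes: dotted quarter = 6; quarter note = 4; quarter note = 4; dotted quarter = 6; eighth note = 2; half = 8; dotted eighth = 3; eighth = 2; half note = 8.
Adding: 6 + 4 + 4 + 6 + 2 + 8 + 3 + 2 + 8 = 43.
43 ÷ 18 = 2 complete bars with 7 sixteenth notes remaining.

7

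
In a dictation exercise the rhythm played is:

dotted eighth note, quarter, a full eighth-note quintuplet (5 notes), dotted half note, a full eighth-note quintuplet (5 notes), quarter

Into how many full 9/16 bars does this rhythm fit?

4

One bar of 9/16 = 9 sixteenth notes.
Each duration in sixteenth notes: dotted eighth note = 3; quarter = 4; a full eighth-note quintuplet (5 notes) (five quintuplet eighths span one half) = 8; dotted half note = 12; a full eighth-note quintuplet (5 notes) (five quintuplet eighths span one half) = 8; quarter = 4.
Altogether 3 + 4 + 8 + 12 + 8 + 4 = 39.
39 ÷ 9 = 4 complete bars with 3 left over.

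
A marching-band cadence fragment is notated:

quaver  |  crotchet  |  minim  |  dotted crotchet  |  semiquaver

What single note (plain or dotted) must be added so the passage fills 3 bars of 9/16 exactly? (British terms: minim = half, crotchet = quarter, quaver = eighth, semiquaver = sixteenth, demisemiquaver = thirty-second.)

dotted quarter note

3 bars of 9/16 = 27 sixteenth notes.
Convert each value to sixteenth notes: quaver = 2; crotchet = 4; minim = 8; dotted crotchet = 6; semiquaver = 1.
Altogether 2 + 4 + 8 + 6 + 1 = 21.
Remaining: 27 − 21 = 6 sixteenth notes, which is a dotted quarter note.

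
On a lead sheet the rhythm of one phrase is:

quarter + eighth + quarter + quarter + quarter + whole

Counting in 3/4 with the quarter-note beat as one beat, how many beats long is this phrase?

8.5

One quarter-note beat = 2 eighth notes.
Each duration in eighth notes: quarter = 2; eighth = 1; quarter = 2; quarter = 2; quarter = 2; whole = 8.
Altogether 2 + 1 + 2 + 2 + 2 + 8 = 17.
17 ÷ 2 = 8.5 beats.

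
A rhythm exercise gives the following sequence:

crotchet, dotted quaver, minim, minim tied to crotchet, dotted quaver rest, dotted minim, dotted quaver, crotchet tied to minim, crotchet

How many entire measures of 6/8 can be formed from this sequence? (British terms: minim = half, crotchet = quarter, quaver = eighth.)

One bar of 6/8 = 12 sixteenth notes.
Convert each value to sixteenth notes: crotchet = 4; dotted quaver = 3; minim = 8; minim tied to crotchet (minim + crotchet) = 12; dotted quaver rest = 3; dotted minim = 12; dotted quaver = 3; crotchet tied to minim (crotchet + minim) = 12; crotchet = 4.
Sum: 4 + 3 + 8 + 12 + 3 + 12 + 3 + 12 + 4 = 61.
61 ÷ 12 = 5 complete bars with 1 left over.

5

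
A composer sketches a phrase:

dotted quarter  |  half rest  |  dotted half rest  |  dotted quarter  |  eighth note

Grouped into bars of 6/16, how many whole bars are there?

5

One bar of 6/16 = 3 eighth notes.
Convert each value to eighth notes: dotted quarter = 3; half rest = 4; dotted half rest = 6; dotted quarter = 3; eighth note = 1.
Total: 3 + 4 + 6 + 3 + 1 = 17.
17 ÷ 3 = 5 complete bars with 2 left over.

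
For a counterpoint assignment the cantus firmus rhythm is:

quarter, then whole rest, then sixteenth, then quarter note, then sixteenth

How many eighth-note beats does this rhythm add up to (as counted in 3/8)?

One eighth-note beat = 2 sixteenth notes.
Each duration in sixteenth notes: quarter = 4; whole rest = 16; sixteenth = 1; quarter note = 4; sixteenth = 1.
Total: 4 + 16 + 1 + 4 + 1 = 26.
26 ÷ 2 = 13 beats.

13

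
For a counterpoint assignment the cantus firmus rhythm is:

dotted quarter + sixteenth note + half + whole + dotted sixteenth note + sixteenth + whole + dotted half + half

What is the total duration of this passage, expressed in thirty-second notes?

139

Convert each value to thirty-second notes: dotted quarter = 12; sixteenth note = 2; half = 16; whole = 32; dotted sixteenth note = 3; sixteenth = 2; whole = 32; dotted half = 24; half = 16.
Adding: 12 + 2 + 16 + 32 + 3 + 2 + 32 + 24 + 16 = 139 thirty-second notes.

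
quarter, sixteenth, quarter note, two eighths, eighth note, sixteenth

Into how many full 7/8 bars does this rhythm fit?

One bar of 7/8 = 14 sixteenth notes.
In sixteenth notes: quarter = 4; sixteenth = 1; quarter note = 4; eighth = 2; eighth = 2; eighth note = 2; sixteenth = 1.
Altogether 4 + 1 + 4 + 2 + 2 + 2 + 1 = 16.
16 ÷ 14 = 1 complete bar with 2 left over.

1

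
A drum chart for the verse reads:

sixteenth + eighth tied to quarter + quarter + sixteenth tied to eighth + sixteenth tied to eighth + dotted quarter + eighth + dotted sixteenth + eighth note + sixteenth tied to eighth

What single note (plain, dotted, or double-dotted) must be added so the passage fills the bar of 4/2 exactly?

thirty-second note

The bar of 4/2 = 64 thirty-second notes.
In thirty-second notes: sixteenth = 2; eighth tied to quarter (eighth + quarter) = 12; quarter = 8; sixteenth tied to eighth (sixteenth + eighth) = 6; sixteenth tied to eighth (sixteenth + eighth) = 6; dotted quarter = 12; eighth = 4; dotted sixteenth = 3; eighth note = 4; sixteenth tied to eighth (sixteenth + eighth) = 6.
Altogether 2 + 12 + 8 + 6 + 6 + 12 + 4 + 3 + 4 + 6 = 63.
Remaining: 64 − 63 = 1 thirty-second note, which is a thirty-second note.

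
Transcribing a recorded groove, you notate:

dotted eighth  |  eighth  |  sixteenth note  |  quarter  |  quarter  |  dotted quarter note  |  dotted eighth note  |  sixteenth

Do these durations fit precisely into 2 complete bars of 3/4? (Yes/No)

One bar of 3/4 = 12 sixteenth notes, so 2 bars = 24.
Express everything in sixteenth notes: dotted eighth = 3; eighth = 2; sixteenth note = 1; quarter = 4; quarter = 4; dotted quarter note = 6; dotted eighth note = 3; sixteenth = 1.
Altogether 3 + 2 + 1 + 4 + 4 + 6 + 3 + 1 = 24.
24 equals 24, so the answer is Yes.

Yes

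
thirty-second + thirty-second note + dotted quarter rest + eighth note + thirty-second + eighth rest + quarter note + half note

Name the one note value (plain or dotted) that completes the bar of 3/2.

thirty-second note

The bar of 3/2 = 48 thirty-second notes.
Convert each value to thirty-second notes: thirty-second = 1; thirty-second note = 1; dotted quarter rest = 12; eighth note = 4; thirty-second = 1; eighth rest = 4; quarter note = 8; half note = 16.
Adding: 1 + 1 + 12 + 4 + 1 + 4 + 8 + 16 = 47.
Remaining: 48 − 47 = 1 thirty-second note, which is a thirty-second note.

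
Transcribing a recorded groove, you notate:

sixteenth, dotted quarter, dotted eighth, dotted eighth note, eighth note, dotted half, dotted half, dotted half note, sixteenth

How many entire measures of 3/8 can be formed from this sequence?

8

One bar of 3/8 = 6 sixteenth notes.
Each duration in sixteenth notes: sixteenth = 1; dotted quarter = 6; dotted eighth = 3; dotted eighth note = 3; eighth note = 2; dotted half = 12; dotted half = 12; dotted half note = 12; sixteenth = 1.
Altogether 1 + 6 + 3 + 3 + 2 + 12 + 12 + 12 + 1 = 52.
52 ÷ 6 = 8 complete bars with 4 left over.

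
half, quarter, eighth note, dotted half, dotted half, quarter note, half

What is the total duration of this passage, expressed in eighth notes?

In eighth notes: half = 4; quarter = 2; eighth note = 1; dotted half = 6; dotted half = 6; quarter note = 2; half = 4.
Total: 4 + 2 + 1 + 6 + 6 + 2 + 4 = 25 eighth notes.

25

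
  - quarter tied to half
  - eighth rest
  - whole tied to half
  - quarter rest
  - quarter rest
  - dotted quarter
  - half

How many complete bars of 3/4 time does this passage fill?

5

One bar of 3/4 = 6 eighth notes.
In eighth notes: quarter tied to half (quarter + half) = 6; eighth rest = 1; whole tied to half (whole + half) = 12; quarter rest = 2; quarter rest = 2; dotted quarter = 3; half = 4.
Adding: 6 + 1 + 12 + 2 + 2 + 3 + 4 = 30.
30 ÷ 6 = 5 complete bars with 0 left over.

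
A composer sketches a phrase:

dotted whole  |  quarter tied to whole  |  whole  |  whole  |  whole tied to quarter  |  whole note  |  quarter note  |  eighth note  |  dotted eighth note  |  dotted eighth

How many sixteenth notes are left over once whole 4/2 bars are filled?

28

One bar of 4/2 = 32 sixteenth notes.
Each duration in sixteenth notes: dotted whole = 24; quarter tied to whole (quarter + whole) = 20; whole = 16; whole = 16; whole tied to quarter (whole + quarter) = 20; whole note = 16; quarter note = 4; eighth note = 2; dotted eighth note = 3; dotted eighth = 3.
Altogether 24 + 20 + 16 + 16 + 20 + 16 + 4 + 2 + 3 + 3 = 124.
124 ÷ 32 = 3 complete bars with 28 sixteenth notes remaining.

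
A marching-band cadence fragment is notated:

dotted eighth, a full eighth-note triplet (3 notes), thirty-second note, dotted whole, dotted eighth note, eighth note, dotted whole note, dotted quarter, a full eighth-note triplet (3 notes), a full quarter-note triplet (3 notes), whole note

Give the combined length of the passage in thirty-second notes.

Express everything in thirty-second notes: dotted eighth = 6; a full eighth-note triplet (3 notes) (three triplet eighths span one quarter) = 8; thirty-second note = 1; dotted whole = 48; dotted eighth note = 6; eighth note = 4; dotted whole note = 48; dotted quarter = 12; a full eighth-note triplet (3 notes) (three triplet eighths span one quarter) = 8; a full quarter-note triplet (3 notes) (three triplet quarters span one half) = 16; whole note = 32.
Adding: 6 + 8 + 1 + 48 + 6 + 4 + 48 + 12 + 8 + 16 + 32 = 189 thirty-second notes.

189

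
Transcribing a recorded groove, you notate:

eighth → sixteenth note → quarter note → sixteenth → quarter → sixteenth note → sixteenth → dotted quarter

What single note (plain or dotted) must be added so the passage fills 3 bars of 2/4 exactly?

quarter note

3 bars of 2/4 = 24 sixteenth notes.
Working in sixteenth notes: eighth = 2; sixteenth note = 1; quarter note = 4; sixteenth = 1; quarter = 4; sixteenth note = 1; sixteenth = 1; dotted quarter = 6.
Sum: 2 + 1 + 4 + 1 + 4 + 1 + 1 + 6 = 20.
Remaining: 24 − 20 = 4 sixteenth notes, which is a quarter note.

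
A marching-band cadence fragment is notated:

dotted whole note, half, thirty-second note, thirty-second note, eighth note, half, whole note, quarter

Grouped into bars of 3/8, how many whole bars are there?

10

One bar of 3/8 = 12 thirty-second notes.
Express everything in thirty-second notes: dotted whole note = 48; half = 16; thirty-second note = 1; thirty-second note = 1; eighth note = 4; half = 16; whole note = 32; quarter = 8.
Altogether 48 + 16 + 1 + 1 + 4 + 16 + 32 + 8 = 126.
126 ÷ 12 = 10 complete bars with 6 left over.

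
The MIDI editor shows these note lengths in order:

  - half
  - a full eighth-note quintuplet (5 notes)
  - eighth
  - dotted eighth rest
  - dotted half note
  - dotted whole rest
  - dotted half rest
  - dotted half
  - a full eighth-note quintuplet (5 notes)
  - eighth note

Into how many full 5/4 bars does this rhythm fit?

One bar of 5/4 = 20 sixteenth notes.
Express everything in sixteenth notes: half = 8; a full eighth-note quintuplet (5 notes) (five quintuplet eighths span one half) = 8; eighth = 2; dotted eighth rest = 3; dotted half note = 12; dotted whole rest = 24; dotted half rest = 12; dotted half = 12; a full eighth-note quintuplet (5 notes) (five quintuplet eighths span one half) = 8; eighth note = 2.
Adding: 8 + 8 + 2 + 3 + 12 + 24 + 12 + 12 + 8 + 2 = 91.
91 ÷ 20 = 4 complete bars with 11 left over.

4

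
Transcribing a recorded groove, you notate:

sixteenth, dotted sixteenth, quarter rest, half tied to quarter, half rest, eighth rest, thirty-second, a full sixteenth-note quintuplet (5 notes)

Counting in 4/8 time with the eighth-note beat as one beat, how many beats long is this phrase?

16.5

One eighth-note beat = 4 thirty-second notes.
Working in thirty-second notes: sixteenth = 2; dotted sixteenth = 3; quarter rest = 8; half tied to quarter (half + quarter) = 24; half rest = 16; eighth rest = 4; thirty-second = 1; a full sixteenth-note quintuplet (5 notes) (five quintuplet sixteenths span one quarter) = 8.
Adding: 2 + 3 + 8 + 24 + 16 + 4 + 1 + 8 = 66.
66 ÷ 4 = 16.5 beats.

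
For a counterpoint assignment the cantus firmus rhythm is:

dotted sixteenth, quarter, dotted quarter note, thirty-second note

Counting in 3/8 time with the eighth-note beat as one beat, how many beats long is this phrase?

One eighth-note beat = 4 thirty-second notes.
Convert each value to thirty-second notes: dotted sixteenth = 3; quarter = 8; dotted quarter note = 12; thirty-second note = 1.
Adding: 3 + 8 + 12 + 1 = 24.
24 ÷ 4 = 6 beats.

6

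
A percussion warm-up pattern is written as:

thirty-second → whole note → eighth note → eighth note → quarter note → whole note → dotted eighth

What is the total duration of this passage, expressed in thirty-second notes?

Express everything in thirty-second notes: thirty-second = 1; whole note = 32; eighth note = 4; eighth note = 4; quarter note = 8; whole note = 32; dotted eighth = 6.
Altogether 1 + 32 + 4 + 4 + 8 + 32 + 6 = 87 thirty-second notes.

87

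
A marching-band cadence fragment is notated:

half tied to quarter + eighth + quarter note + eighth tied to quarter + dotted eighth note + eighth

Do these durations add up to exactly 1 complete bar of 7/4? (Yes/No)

One bar of 7/4 = 28 sixteenth notes.
In sixteenth notes: half tied to quarter (half + quarter) = 12; eighth = 2; quarter note = 4; eighth tied to quarter (eighth + quarter) = 6; dotted eighth note = 3; eighth = 2.
Altogether 12 + 2 + 4 + 6 + 3 + 2 = 29.
29 exceeds 28, so the answer is No.

No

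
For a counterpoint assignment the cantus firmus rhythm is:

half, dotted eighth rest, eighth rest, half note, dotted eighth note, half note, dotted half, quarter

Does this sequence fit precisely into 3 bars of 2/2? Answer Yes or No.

Yes

One bar of 2/2 = 16 sixteenth notes, so 3 bars = 48.
Each duration in sixteenth notes: half = 8; dotted eighth rest = 3; eighth rest = 2; half note = 8; dotted eighth note = 3; half note = 8; dotted half = 12; quarter = 4.
Adding: 8 + 3 + 2 + 8 + 3 + 8 + 12 + 4 = 48.
48 equals 48, so the answer is Yes.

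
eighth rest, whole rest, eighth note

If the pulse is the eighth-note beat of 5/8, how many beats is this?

10

One eighth-note beat = 2 sixteenth notes.
In sixteenth notes: eighth rest = 2; whole rest = 16; eighth note = 2.
Total: 2 + 16 + 2 = 20.
20 ÷ 2 = 10 beats.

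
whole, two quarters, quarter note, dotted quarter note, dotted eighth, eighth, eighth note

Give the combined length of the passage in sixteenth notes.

Express everything in sixteenth notes: whole = 16; quarter = 4; quarter = 4; quarter note = 4; dotted quarter note = 6; dotted eighth = 3; eighth = 2; eighth note = 2.
Altogether 16 + 4 + 4 + 4 + 6 + 3 + 2 + 2 = 41 sixteenth notes.

41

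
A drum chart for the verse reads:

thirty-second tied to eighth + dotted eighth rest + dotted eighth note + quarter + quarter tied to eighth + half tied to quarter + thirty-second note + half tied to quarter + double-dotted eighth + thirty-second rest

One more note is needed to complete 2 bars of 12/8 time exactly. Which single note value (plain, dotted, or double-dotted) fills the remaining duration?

2 bars of 12/8 = 96 thirty-second notes.
Convert each value to thirty-second notes: thirty-second tied to eighth (thirty-second + eighth) = 5; dotted eighth rest = 6; dotted eighth note = 6; quarter = 8; quarter tied to eighth (quarter + eighth) = 12; half tied to quarter (half + quarter) = 24; thirty-second note = 1; half tied to quarter (half + quarter) = 24; double-dotted eighth = 7; thirty-second rest = 1.
Altogether 5 + 6 + 6 + 8 + 12 + 24 + 1 + 24 + 7 + 1 = 94.
Remaining: 96 − 94 = 2 thirty-second notes, which is a sixteenth note.

sixteenth note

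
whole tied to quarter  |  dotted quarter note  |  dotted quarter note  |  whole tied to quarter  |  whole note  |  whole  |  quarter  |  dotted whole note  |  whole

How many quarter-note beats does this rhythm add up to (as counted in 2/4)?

32

One quarter-note beat = 2 eighth notes.
In eighth notes: whole tied to quarter (whole + quarter) = 10; dotted quarter note = 3; dotted quarter note = 3; whole tied to quarter (whole + quarter) = 10; whole note = 8; whole = 8; quarter = 2; dotted whole note = 12; whole = 8.
Total: 10 + 3 + 3 + 10 + 8 + 8 + 2 + 12 + 8 = 64.
64 ÷ 2 = 32 beats.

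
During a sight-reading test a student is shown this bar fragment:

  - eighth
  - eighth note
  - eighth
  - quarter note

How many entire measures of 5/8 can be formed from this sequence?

One bar of 5/8 = 5 eighth notes.
Each duration in eighth notes: eighth = 1; eighth note = 1; eighth = 1; quarter note = 2.
Sum: 1 + 1 + 1 + 2 = 5.
5 ÷ 5 = 1 complete bar with 0 left over.

1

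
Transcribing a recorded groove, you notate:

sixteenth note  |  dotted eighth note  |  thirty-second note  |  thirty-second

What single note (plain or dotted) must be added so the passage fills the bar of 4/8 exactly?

The bar of 4/8 = 16 thirty-second notes.
Working in thirty-second notes: sixteenth note = 2; dotted eighth note = 6; thirty-second note = 1; thirty-second = 1.
Adding: 2 + 6 + 1 + 1 = 10.
Remaining: 16 − 10 = 6 thirty-second notes, which is a dotted eighth note.

dotted eighth note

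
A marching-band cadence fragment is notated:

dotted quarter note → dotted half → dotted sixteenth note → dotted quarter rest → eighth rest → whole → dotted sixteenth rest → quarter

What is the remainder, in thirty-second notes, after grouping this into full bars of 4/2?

One bar of 4/2 = 64 thirty-second notes.
Convert each value to thirty-second notes: dotted quarter note = 12; dotted half = 24; dotted sixteenth note = 3; dotted quarter rest = 12; eighth rest = 4; whole = 32; dotted sixteenth rest = 3; quarter = 8.
Sum: 12 + 24 + 3 + 12 + 4 + 32 + 3 + 8 = 98.
98 ÷ 64 = 1 complete bar with 34 thirty-second notes remaining.

34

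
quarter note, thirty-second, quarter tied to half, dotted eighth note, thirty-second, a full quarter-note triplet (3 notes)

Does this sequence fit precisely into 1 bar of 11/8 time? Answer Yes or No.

No

One bar of 11/8 = 44 thirty-second notes.
Express everything in thirty-second notes: quarter note = 8; thirty-second = 1; quarter tied to half (quarter + half) = 24; dotted eighth note = 6; thirty-second = 1; a full quarter-note triplet (3 notes) (three triplet quarters span one half) = 16.
Sum: 8 + 1 + 24 + 6 + 1 + 16 = 56.
56 exceeds 44, so the answer is No.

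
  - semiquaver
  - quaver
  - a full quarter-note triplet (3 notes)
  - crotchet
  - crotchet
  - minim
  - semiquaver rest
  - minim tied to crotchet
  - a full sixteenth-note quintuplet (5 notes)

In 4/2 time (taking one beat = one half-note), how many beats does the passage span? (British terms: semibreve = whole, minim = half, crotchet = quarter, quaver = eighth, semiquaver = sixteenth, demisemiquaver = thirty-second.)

5.5

One half-note beat = 8 sixteenth notes.
Convert each value to sixteenth notes: semiquaver = 1; quaver = 2; a full quarter-note triplet (3 notes) (three triplet quarters span one half) = 8; crotchet = 4; crotchet = 4; minim = 8; semiquaver rest = 1; minim tied to crotchet (minim + crotchet) = 12; a full sixteenth-note quintuplet (5 notes) (five quintuplet sixteenths span one quarter) = 4.
Adding: 1 + 2 + 8 + 4 + 4 + 8 + 1 + 12 + 4 = 44.
44 ÷ 8 = 5.5 beats.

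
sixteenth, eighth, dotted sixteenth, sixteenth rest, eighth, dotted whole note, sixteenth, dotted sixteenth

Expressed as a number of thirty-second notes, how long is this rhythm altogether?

Working in thirty-second notes: sixteenth = 2; eighth = 4; dotted sixteenth = 3; sixteenth rest = 2; eighth = 4; dotted whole note = 48; sixteenth = 2; dotted sixteenth = 3.
Total: 2 + 4 + 3 + 2 + 4 + 48 + 2 + 3 = 68 thirty-second notes.

68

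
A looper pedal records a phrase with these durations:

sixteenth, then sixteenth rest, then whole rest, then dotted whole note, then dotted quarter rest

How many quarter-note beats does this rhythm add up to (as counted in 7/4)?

12

One quarter-note beat = 4 sixteenth notes.
Convert each value to sixteenth notes: sixteenth = 1; sixteenth rest = 1; whole rest = 16; dotted whole note = 24; dotted quarter rest = 6.
Sum: 1 + 1 + 16 + 24 + 6 = 48.
48 ÷ 4 = 12 beats.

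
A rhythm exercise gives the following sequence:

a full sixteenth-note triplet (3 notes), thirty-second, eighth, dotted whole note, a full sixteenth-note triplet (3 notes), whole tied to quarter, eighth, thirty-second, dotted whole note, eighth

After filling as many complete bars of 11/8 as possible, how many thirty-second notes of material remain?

26

One bar of 11/8 = 44 thirty-second notes.
Each duration in thirty-second notes: a full sixteenth-note triplet (3 notes) (three triplet sixteenths span one eighth) = 4; thirty-second = 1; eighth = 4; dotted whole note = 48; a full sixteenth-note triplet (3 notes) (three triplet sixteenths span one eighth) = 4; whole tied to quarter (whole + quarter) = 40; eighth = 4; thirty-second = 1; dotted whole note = 48; eighth = 4.
Altogether 4 + 1 + 4 + 48 + 4 + 40 + 4 + 1 + 48 + 4 = 158.
158 ÷ 44 = 3 complete bars with 26 thirty-second notes remaining.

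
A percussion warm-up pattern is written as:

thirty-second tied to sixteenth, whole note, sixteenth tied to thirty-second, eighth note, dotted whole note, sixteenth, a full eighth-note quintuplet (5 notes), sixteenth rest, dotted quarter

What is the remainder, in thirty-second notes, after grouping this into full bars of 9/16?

One bar of 9/16 = 18 thirty-second notes.
In thirty-second notes: thirty-second tied to sixteenth (thirty-second + sixteenth) = 3; whole note = 32; sixteenth tied to thirty-second (sixteenth + thirty-second) = 3; eighth note = 4; dotted whole note = 48; sixteenth = 2; a full eighth-note quintuplet (5 notes) (five quintuplet eighths span one half) = 16; sixteenth rest = 2; dotted quarter = 12.
Total: 3 + 32 + 3 + 4 + 48 + 2 + 16 + 2 + 12 = 122.
122 ÷ 18 = 6 complete bars with 14 thirty-second notes remaining.

14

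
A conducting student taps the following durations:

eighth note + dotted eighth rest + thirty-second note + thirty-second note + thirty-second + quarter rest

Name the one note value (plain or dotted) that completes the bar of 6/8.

dotted sixteenth note

The bar of 6/8 = 24 thirty-second notes.
Working in thirty-second notes: eighth note = 4; dotted eighth rest = 6; thirty-second note = 1; thirty-second note = 1; thirty-second = 1; quarter rest = 8.
Altogether 4 + 6 + 1 + 1 + 1 + 8 = 21.
Remaining: 24 − 21 = 3 thirty-second notes, which is a dotted sixteenth note.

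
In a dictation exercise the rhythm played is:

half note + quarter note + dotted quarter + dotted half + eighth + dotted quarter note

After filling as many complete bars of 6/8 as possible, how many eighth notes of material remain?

1

One bar of 6/8 = 6 eighth notes.
Working in eighth notes: half note = 4; quarter note = 2; dotted quarter = 3; dotted half = 6; eighth = 1; dotted quarter note = 3.
Altogether 4 + 2 + 3 + 6 + 1 + 3 = 19.
19 ÷ 6 = 3 complete bars with 1 eighth note remaining.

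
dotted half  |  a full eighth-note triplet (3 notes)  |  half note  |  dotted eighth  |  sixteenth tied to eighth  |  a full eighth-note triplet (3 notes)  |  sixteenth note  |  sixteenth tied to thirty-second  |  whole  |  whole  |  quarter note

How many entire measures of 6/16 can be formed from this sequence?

One bar of 6/16 = 12 thirty-second notes.
In thirty-second notes: dotted half = 24; a full eighth-note triplet (3 notes) (three triplet eighths span one quarter) = 8; half note = 16; dotted eighth = 6; sixteenth tied to eighth (sixteenth + eighth) = 6; a full eighth-note triplet (3 notes) (three triplet eighths span one quarter) = 8; sixteenth note = 2; sixteenth tied to thirty-second (sixteenth + thirty-second) = 3; whole = 32; whole = 32; quarter note = 8.
Adding: 24 + 8 + 16 + 6 + 6 + 8 + 2 + 3 + 32 + 32 + 8 = 145.
145 ÷ 12 = 12 complete bars with 1 left over.

12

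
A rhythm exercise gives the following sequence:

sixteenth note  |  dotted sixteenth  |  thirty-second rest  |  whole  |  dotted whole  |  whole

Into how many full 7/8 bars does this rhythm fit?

4

One bar of 7/8 = 28 thirty-second notes.
Working in thirty-second notes: sixteenth note = 2; dotted sixteenth = 3; thirty-second rest = 1; whole = 32; dotted whole = 48; whole = 32.
Altogether 2 + 3 + 1 + 32 + 48 + 32 = 118.
118 ÷ 28 = 4 complete bars with 6 left over.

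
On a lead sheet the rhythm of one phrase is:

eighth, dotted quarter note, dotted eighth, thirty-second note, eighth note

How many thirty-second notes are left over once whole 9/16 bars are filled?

One bar of 9/16 = 18 thirty-second notes.
Each duration in thirty-second notes: eighth = 4; dotted quarter note = 12; dotted eighth = 6; thirty-second note = 1; eighth note = 4.
Adding: 4 + 12 + 6 + 1 + 4 = 27.
27 ÷ 18 = 1 complete bar with 9 thirty-second notes remaining.

9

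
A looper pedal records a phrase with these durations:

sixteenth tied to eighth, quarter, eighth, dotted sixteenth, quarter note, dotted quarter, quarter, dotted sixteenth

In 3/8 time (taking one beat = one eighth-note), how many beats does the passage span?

One eighth-note beat = 4 thirty-second notes.
Each duration in thirty-second notes: sixteenth tied to eighth (sixteenth + eighth) = 6; quarter = 8; eighth = 4; dotted sixteenth = 3; quarter note = 8; dotted quarter = 12; quarter = 8; dotted sixteenth = 3.
Altogether 6 + 8 + 4 + 3 + 8 + 12 + 8 + 3 = 52.
52 ÷ 4 = 13 beats.

13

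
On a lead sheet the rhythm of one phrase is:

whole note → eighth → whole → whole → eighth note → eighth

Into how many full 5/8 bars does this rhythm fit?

5

One bar of 5/8 = 5 eighth notes.
Express everything in eighth notes: whole note = 8; eighth = 1; whole = 8; whole = 8; eighth note = 1; eighth = 1.
Altogether 8 + 1 + 8 + 8 + 1 + 1 = 27.
27 ÷ 5 = 5 complete bars with 2 left over.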